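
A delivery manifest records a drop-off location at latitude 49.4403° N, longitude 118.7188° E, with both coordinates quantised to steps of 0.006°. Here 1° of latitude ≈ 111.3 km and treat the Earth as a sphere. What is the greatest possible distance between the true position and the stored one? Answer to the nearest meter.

With a 0.006° grid the true value lies within half a step, ±0.006°/2 = ±0.003°, of the stored one.
Latitude error → 0.003 × 111300 = 333.9 m along the meridian.
East–west component at 49.4403°: 0.003° × 111300 × cos 49.4403° ≈ 0.003 × 72371.7 ≈ 217.115 m.
Worst case both components are at the extreme and orthogonal: √(333.9² + 217.115²) ≈ 398.282 m.

398 meters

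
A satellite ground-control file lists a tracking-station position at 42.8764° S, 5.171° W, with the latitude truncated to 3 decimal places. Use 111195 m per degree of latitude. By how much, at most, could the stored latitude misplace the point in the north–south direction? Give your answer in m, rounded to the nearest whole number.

Truncating at 3 decimal places can drop up to a full unit in the last place, so the latitude may be off by as much as 0.001°.
So the N–S error is at most 0.001 × 111195 = 111.195 m.

111 m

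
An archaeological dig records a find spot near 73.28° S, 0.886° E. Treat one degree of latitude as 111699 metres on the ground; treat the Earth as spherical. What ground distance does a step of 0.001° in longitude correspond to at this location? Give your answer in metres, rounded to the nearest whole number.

32 metres

At 73.28° a degree of longitude is 111699 × cos 73.28° ≈ 32135.2 m, so 0.001° corresponds to 32.1352 m.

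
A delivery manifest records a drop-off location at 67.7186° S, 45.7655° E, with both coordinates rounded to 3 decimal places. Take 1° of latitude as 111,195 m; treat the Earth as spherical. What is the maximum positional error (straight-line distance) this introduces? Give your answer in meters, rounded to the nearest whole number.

59 meters

Rounding to 3 decimal places leaves each coordinate within ±0.0005° of the true value.
North–south component: 0.0005° × 111195 = 55.5975 m.
East–west component at 67.7186°: 0.0005° × 111195 × cos 67.7186° ≈ 0.0005 × 42160.2 ≈ 21.0801 m.
The two errors are perpendicular, so the maximum displacement is √(55.5975² + 21.0801²) ≈ 59.4597 m.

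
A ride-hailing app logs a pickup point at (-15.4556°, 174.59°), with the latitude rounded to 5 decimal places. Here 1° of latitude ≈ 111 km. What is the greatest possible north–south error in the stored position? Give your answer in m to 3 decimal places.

Rounding to 5 decimal places leaves the latitude within ±5e-06° of the true value.
So the N–S error is at most 5e-06 × 111000 = 0.555 m.

0.555 m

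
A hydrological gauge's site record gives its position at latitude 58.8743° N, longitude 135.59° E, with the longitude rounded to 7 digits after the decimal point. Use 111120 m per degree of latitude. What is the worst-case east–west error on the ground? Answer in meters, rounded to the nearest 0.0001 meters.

Rounding to 7 decimal places leaves the longitude within ±5e-08° of the true value.
Parallels shrink by cos φ, so at 58.8743° a degree of longitude is 111120 × 0.5169 ≈ 57439.9 m.
Maximum E–W displacement: 5e-08 × 57439.9 = 0.00287199 m.

0.0029 meters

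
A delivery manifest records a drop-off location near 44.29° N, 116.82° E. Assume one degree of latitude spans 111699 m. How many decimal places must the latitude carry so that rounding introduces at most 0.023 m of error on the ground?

One degree of latitude covers 111699 m.
With N decimal places the half-ulp bound is 0.5·10⁻ᴺ°, or 0.5·10⁻ᴺ × 111699 m on the ground.
Need 0.5 × 111699 × 10⁻ᴺ ≤ 0.023 → 10⁻ᴺ ≤ 4.118e-07, so N ≥ 6.39.
So 7 decimal places suffice (0.00558 m); 6 would allow up to 0.0558 m.

7 decimal places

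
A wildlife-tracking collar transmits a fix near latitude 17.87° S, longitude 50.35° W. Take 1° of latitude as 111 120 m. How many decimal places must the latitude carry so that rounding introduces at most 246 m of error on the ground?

3 decimal places

One degree of latitude covers 111120 m.
Rounding to N decimal places gives at most 0.5 × 10⁻ᴺ degrees of error, i.e. 0.5 × 10⁻ᴺ × 111120 m.
Setting 55560 × 10⁻ᴺ ≤ 246 gives 10ᴺ ≥ 225.9, i.e. N ≥ 2.35.
At 2 places the error can reach 556 m, but 3 places keeps it to 55.6 m.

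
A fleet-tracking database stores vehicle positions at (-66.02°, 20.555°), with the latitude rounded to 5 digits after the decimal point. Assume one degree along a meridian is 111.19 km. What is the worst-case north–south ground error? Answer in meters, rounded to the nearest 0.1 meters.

Rounding to 5 decimal places leaves the latitude within ±5e-06° of the true value.
North–south distance: 5e-06° × 111190 m/° = 0.55595 m.

0.6 meters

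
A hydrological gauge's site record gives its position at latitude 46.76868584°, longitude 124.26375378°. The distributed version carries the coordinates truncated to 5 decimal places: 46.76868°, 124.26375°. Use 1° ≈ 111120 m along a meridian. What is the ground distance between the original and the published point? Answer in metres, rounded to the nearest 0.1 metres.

0.7 metres

Δlat = 46.76868584 − 46.76868 = +0.00000584°; Δlon = 124.26375378 − 124.26375 = +0.00000378°.
N–S: 0.00000584° × 111120 m/° = 0.648941 m.
E–W at 46.7687°: 0.00000378° × 111120 × cos 46.7687° = 0.00000378 × 111120 × 0.6849 ≈ 0.2877 m.
Combined displacement = (0.648941² + 0.2877²)^½ ≈ 0.709856 m.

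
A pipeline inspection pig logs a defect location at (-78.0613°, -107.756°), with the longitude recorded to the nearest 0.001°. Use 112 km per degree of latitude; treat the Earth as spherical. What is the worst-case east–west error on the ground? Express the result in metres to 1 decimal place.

Rounding to 3 decimal places leaves the longitude within ±0.0005° of the true value.
At latitude 78.0613° a degree of longitude spans 112000 m × cos 78.0613° = 112000 × 0.2069 ≈ 23168.9 m.
So at most 0.0005° × 23168.9 ≈ 11.5844 m east–west.

11.6 metres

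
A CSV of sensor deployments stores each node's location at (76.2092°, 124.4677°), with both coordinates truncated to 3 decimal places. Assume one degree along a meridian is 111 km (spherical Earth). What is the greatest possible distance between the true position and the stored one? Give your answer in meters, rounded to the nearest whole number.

Truncating at 3 decimal places can drop up to a full unit in the last place, so each coordinate may be off by as much as 0.001°.
North–south component: 0.001° × 111000 = 111 m.
E–W at 76.2092°: 0.001° × 111000 × cos 76.2092° = 0.001 × 111000 × 0.2384 ≈ 26.4599 m.
The two errors are perpendicular, so the maximum displacement is √(111² + 26.4599²) ≈ 114.11 m.

114 meters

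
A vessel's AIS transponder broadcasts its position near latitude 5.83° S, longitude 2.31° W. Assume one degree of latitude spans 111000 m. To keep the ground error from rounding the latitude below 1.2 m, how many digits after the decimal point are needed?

5 decimal places

One degree of latitude covers 111000 m.
With N decimal places the half-ulp bound is 0.5·10⁻ᴺ°, or 0.5·10⁻ᴺ × 111000 m on the ground.
Setting 55500 × 10⁻ᴺ ≤ 1.2 gives 10ᴺ ≥ 4.625e+04, i.e. N ≥ 4.67.
N = 4 would give 5.55 m (too coarse); N = 5 gives 0.555 m ≤ 1.2 m.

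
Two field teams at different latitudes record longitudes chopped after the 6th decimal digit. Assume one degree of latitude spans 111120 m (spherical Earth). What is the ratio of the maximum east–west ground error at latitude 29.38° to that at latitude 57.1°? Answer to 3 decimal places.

1.604

Truncating at 6 decimal places can drop up to a full unit in the last place, so the longitude may be off by as much as 1e-06°.
At 29.38°: 1e-06° × 111120 × cos 29.38° = 1e-06 × 111120 × 0.8714 ≈ 0.096828 m.
Error at 57.1° = 1e-06° × 111120 × cos 57.1° ≈ 0.11112 × 0.5432 = 0.060358 m.
Ratio: 0.096828 / 0.060358 = cos 29.38° / cos 57.1° ≈ 1.6042.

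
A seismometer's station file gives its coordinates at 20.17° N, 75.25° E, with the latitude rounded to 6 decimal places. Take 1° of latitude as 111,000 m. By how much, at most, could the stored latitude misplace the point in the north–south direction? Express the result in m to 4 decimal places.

0.0555 m

Rounding to 6 decimal places leaves the latitude within ±5e-07° of the true value.
So the N–S error is at most 5e-07 × 111000 = 0.0555 m.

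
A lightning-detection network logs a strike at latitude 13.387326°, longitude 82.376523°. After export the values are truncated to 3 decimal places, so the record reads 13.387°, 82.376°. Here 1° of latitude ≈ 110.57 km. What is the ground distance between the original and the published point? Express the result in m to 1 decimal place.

66.8 m

Δlat = 13.387326 − 13.387 = +0.000326°; Δlon = 82.376523 − 82.376 = +0.000523°.
North–south shift: 0.000326 × 110570 = 36.0458 m.
East–west at this latitude: 0.000523° × 110570 × cos 13.387° ≈ 0.000523 × 107566 = 56.2568 m.
Combined displacement = (36.0458² + 56.2568²)^½ ≈ 66.8142 m.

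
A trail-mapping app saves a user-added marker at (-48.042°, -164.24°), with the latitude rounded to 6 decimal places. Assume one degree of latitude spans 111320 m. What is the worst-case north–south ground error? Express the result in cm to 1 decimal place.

5.6 cm

Rounding to 6 decimal places leaves the latitude within ±5e-07° of the true value.
So the N–S error is at most 5e-07 × 111320 = 0.05566 m.
That is 0.05566 m = 5.566 cm.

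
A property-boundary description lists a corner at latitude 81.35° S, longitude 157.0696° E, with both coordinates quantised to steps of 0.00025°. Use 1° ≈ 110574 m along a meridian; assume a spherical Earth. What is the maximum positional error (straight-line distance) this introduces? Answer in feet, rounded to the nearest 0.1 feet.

45.9 feet

With a 0.00025° grid the true value lies within half a step, ±0.00025°/2 = ±0.000125°, of the stored one.
N–S: 0.000125° × 110574 m/° = 13.8217 m.
Longitude error → 0.000125 × 110574 × cos 81.35° = 0.000125 × 110574 × 0.1504 ≈ 2.07877 m.
The two errors are perpendicular, so the maximum displacement is √(13.8217² + 2.07877²) ≈ 13.9772 m.
Converting: 13.9772 m × 3.2808 ft/m ≈ 45.857 ft.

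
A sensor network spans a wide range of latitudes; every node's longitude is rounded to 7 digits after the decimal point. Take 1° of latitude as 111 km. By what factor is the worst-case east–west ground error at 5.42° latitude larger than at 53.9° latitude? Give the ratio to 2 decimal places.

Rounding to 7 decimal places leaves the longitude within ±5e-08° of the true value.
At 5.42°: 5e-08° × 111000 × cos 5.42° = 5e-08 × 111000 × 0.9955 ≈ 0.0055252 m.
At 53.9°: 5e-08° × 111000 × cos 53.9° = 5e-08 × 111000 × 0.5892 ≈ 0.00327 m.
The ratio reduces to cos 5.42° / cos 53.9° = 0.9955/0.5892 ≈ 1.6896.

1.69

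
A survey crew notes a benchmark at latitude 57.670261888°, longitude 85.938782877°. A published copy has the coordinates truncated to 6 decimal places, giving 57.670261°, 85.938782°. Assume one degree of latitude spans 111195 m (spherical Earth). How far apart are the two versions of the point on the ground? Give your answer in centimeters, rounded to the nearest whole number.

11 centimeters

Δlat = 57.670261888 − 57.670261 = +0.000000888°; Δlon = 85.938782877 − 85.938782 = +0.000000877°.
N–S: 0.000000888° × 111195 m/° = 0.0987412 m.
E–W at 57.6703°: 0.000000877° × 111195 × cos 57.6703° = 0.000000877 × 111195 × 0.5348 ≈ 0.0521518 m.
Hypotenuse of the two orthogonal shifts: √(0.0987412² + 0.0521518²) = 0.111667 m.
That is 0.111667 m = 11.167 cm.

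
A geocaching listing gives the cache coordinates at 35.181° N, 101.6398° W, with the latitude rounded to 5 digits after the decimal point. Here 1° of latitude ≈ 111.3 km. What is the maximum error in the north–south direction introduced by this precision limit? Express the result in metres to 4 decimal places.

0.5565 metres

Rounding to 5 decimal places leaves the latitude within ±5e-06° of the true value.
North–south distance: 5e-06° × 111300 m/° = 0.5565 m.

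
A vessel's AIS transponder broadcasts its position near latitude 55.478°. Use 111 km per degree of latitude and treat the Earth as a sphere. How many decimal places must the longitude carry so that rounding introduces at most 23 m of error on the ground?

4 decimal places

At 55.478° one degree of longitude covers 111000 × cos 55.478° ≈ 111000 × 0.5667 ≈ 62906.2 m.
Rounding to N decimal places gives at most 0.5 × 10⁻ᴺ degrees of error, i.e. 0.5 × 10⁻ᴺ × 62906.2 m.
Need 0.5 × 62906.2 × 10⁻ᴺ ≤ 23 → 10⁻ᴺ ≤ 7.312e-04, so N ≥ 3.14.
N = 3 would give 31.5 m (too coarse); N = 4 gives 3.15 m ≤ 23 m.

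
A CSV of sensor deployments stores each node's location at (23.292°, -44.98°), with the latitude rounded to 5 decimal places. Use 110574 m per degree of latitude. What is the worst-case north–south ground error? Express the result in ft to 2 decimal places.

1.81 ft

Rounding to 5 decimal places leaves the latitude within ±5e-06° of the true value.
Along the meridian that is 5e-06° × 110574 m/° = 0.55287 m.
In feet: 0.55287 m ÷ 0.3048 ≈ 1.8139 ft.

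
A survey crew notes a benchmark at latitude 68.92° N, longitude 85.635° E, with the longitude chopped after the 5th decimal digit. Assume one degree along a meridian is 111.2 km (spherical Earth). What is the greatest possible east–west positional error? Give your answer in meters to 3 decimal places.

Truncating at 5 decimal places can drop up to a full unit in the last place, so the longitude may be off by as much as 1e-05°.
At latitude 68.92° a degree of longitude spans 111200 m × cos 68.92° = 111200 × 0.3597 ≈ 39995.4 m.
East–west error: 1e-05° × 39995.4 m/° ≈ 0.399954 m.

0.400 meters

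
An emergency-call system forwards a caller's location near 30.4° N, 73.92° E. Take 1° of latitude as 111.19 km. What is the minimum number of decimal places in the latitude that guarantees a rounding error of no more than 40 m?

4 decimal places

One degree of latitude covers 111190 m.
With N decimal places the half-ulp bound is 0.5·10⁻ᴺ°, or 0.5·10⁻ᴺ × 111190 m on the ground.
Need 0.5 × 111190 × 10⁻ᴺ ≤ 40 → 10⁻ᴺ ≤ 7.195e-04, so N ≥ 3.14.
So 4 decimal places suffice (5.56 m); 3 would allow up to 55.6 m.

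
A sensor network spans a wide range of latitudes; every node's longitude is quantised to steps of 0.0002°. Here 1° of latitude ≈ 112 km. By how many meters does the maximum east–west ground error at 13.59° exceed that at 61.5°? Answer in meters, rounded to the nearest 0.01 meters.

With a 0.0002° grid the true value lies within half a step, ±0.0002°/2 = ±0.0001°, of the stored one.
At 13.59°: 0.0001° × 112000 × cos 13.59° = 0.0001 × 112000 × 0.9720 ≈ 10.886 m.
Error at 61.5° = 0.0001° × 112000 × cos 61.5° ≈ 11.2 × 0.4772 = 5.3442 m.
Difference: 10.886 − 5.3442 = 5.5422 m.

5.54 meters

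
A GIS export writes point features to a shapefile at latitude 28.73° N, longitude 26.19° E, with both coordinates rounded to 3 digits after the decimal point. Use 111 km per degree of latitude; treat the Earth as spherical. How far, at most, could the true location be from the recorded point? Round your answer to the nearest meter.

74 meters

Rounding to 3 decimal places leaves each coordinate within ±0.0005° of the true value.
N–S: 0.0005° × 111000 m/° = 55.5 m.
East–west component at 28.73°: 0.0005° × 111000 × cos 28.73° ≈ 0.0005 × 97335.3 ≈ 48.6677 m.
Worst case both components are at the extreme and orthogonal: √(55.5² + 48.6677²) ≈ 73.8159 m.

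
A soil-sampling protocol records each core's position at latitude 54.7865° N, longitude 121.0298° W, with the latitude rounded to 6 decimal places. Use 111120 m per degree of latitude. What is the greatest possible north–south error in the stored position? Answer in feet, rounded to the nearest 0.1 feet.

0.2 feet

Rounding to 6 decimal places leaves the latitude within ±5e-07° of the true value.
North–south distance: 5e-07° × 111120 m/° = 0.05556 m.
Converting: 0.05556 m × 3.2808 ft/m ≈ 0.18228 ft.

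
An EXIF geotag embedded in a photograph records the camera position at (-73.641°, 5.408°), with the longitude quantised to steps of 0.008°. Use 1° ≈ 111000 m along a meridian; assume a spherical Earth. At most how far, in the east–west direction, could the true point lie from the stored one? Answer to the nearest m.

125 m

With a 0.008° grid the true value lies within half a step, ±0.008°/2 = ±0.004°, of the stored one.
At latitude 73.641° a degree of longitude spans 111000 m × cos 73.641° = 111000 × 0.2817 ≈ 31263.7 m.
So at most 0.004° × 31263.7 ≈ 125.055 m east–west.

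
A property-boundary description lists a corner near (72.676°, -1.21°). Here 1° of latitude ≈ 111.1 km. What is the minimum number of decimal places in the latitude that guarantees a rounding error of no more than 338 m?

3 decimal places

One degree of latitude covers 111100 m.
N decimal places → at most half a unit in the last place, 0.5 × 10⁻ᴺ° = 111100/2 × 10⁻ᴺ m.
Need 0.5 × 111100 × 10⁻ᴺ ≤ 338 → 10⁻ᴺ ≤ 6.085e-03, so N ≥ 2.22.
So 3 decimal places suffice (55.6 m); 2 would allow up to 556 m.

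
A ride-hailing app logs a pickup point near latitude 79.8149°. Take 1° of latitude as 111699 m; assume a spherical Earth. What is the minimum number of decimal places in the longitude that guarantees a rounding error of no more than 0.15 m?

5 decimal places

At 79.8149° one degree of longitude covers 111699 × cos 79.8149° ≈ 111699 × 0.1768 ≈ 19751.6 m.
N decimal places → at most half a unit in the last place, 0.5 × 10⁻ᴺ° = 19751.6/2 × 10⁻ᴺ m.
Need 0.5 × 19751.6 × 10⁻ᴺ ≤ 0.15 → 10⁻ᴺ ≤ 1.519e-05, so N ≥ 4.82.
N = 4 would give 0.988 m (too coarse); N = 5 gives 0.0988 m ≤ 0.15 m.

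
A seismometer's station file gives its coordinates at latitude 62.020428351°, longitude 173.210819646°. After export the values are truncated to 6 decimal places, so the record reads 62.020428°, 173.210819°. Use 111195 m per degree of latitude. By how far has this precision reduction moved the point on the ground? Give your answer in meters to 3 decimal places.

0.052 meters

Δlat = 62.020428351 − 62.020428 = +0.000000351°; Δlon = 173.210819646 − 173.210819 = +0.000000646°.
North–south shift: 0.000000351 × 111195 = 0.0390294 m.
East–west at this latitude: 0.000000646° × 111195 × cos 62.0204° ≈ 0.000000646 × 52167.9 = 0.0337005 m.
Combined displacement = (0.0390294² + 0.0337005²)^½ ≈ 0.0515657 m.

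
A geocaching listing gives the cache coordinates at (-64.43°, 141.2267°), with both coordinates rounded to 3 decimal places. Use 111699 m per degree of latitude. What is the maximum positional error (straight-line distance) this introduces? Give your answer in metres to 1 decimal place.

Rounding to 3 decimal places leaves each coordinate within ±0.0005° of the true value.
North–south component: 0.0005° × 111699 = 55.8495 m.
E–W at 64.43°: 0.0005° × 111699 × cos 64.43° = 0.0005 × 111699 × 0.4316 ≈ 24.1054 m.
The two errors are perpendicular, so the maximum displacement is √(55.8495² + 24.1054²) ≈ 60.8296 m.

60.8 metres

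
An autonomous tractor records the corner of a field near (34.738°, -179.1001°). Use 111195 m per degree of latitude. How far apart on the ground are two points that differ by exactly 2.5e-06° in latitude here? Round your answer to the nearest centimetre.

28 centimetres

Along a meridian 2.5e-06° is 2.5e-06 × 111195 = 0.277987 m.
That is 0.277987 m = 27.799 cm.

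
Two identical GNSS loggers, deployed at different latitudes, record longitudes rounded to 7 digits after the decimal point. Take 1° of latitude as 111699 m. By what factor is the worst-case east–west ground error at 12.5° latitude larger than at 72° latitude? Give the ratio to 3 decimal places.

3.159

Rounding to 7 decimal places leaves the longitude within ±5e-08° of the true value.
Error at 12.5° = 5e-08° × 111699 × cos 12.5° ≈ 0.0055849 × 0.9763 = 0.0054526 m.
At 72°: 5e-08° × 111699 × cos 72° = 5e-08 × 111699 × 0.3090 ≈ 0.0017258 m.
Ratio: 0.0054526 / 0.0017258 = cos 12.5° / cos 72° ≈ 3.1594.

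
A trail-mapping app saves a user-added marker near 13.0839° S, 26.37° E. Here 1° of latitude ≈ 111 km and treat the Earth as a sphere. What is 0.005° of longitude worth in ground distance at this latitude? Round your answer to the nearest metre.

541 metres

0.005° of longitude at 13.0839° is 0.005 × 111000 × cos 13.0839° ≈ 0.005 × 108118 = 540.592 m.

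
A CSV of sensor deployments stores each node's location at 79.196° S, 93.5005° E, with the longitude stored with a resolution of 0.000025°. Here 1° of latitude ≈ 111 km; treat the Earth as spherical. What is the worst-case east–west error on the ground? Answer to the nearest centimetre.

With a 0.000025° grid the true value lies within half a step, ±0.000025°/2 = ±1.25e-05°, of the stored one.
One degree of longitude at 79.196° is 111000 × cos 79.196° ≈ 111000 × 0.1874 = 20806.9 m.
So at most 1.25e-05° × 20806.9 ≈ 0.260087 m east–west.
That is 0.260087 m = 26.009 cm.

26 centimetres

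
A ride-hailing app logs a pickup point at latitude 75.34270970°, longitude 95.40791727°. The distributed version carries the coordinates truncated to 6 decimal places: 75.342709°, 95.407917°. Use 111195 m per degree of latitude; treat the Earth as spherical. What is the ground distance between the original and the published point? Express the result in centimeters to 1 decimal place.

The latitude changed by +0.00000070° and the longitude by +0.00000027°.
North–south shift: 0.00000070 × 111195 = 0.0778365 m.
East–west at this latitude: 0.00000027° × 111195 × cos 75.3427° ≈ 0.00000027 × 28136.4 = 0.00759684 m.
Combined displacement = (0.0778365² + 0.00759684²)^½ ≈ 0.0782063 m.
That is 0.0782063 m = 7.8206 cm.

7.8 centimeters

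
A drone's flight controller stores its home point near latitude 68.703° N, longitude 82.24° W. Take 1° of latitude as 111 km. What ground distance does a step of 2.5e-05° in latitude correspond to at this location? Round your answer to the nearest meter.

2.5e-05° × 111000 m/° = 2.775 m.

3 meters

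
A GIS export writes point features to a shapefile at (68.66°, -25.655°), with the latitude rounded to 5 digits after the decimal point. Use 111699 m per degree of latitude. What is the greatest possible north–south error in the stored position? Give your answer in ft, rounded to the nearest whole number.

2 ft

Rounding to 5 decimal places leaves the latitude within ±5e-06° of the true value.
Along the meridian that is 5e-06° × 111699 m/° = 0.558495 m.
In feet: 0.558495 m ÷ 0.3048 ≈ 1.8323 ft.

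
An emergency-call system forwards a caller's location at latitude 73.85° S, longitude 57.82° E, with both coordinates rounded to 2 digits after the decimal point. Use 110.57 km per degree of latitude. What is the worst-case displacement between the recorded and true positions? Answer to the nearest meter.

Rounding to 2 decimal places leaves each coordinate within ±0.005° of the true value.
Latitude error → 0.005 × 110570 = 552.85 m along the meridian.
Longitude error → 0.005 × 110570 × cos 73.85° = 0.005 × 110570 × 0.2782 ≈ 153.777 m.
The two errors are perpendicular, so the maximum displacement is √(552.85² + 153.777²) ≈ 573.838 m.

574 meters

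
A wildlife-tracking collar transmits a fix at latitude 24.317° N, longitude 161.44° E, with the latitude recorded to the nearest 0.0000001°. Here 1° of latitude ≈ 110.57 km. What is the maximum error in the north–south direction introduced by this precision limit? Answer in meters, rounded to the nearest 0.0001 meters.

0.0055 meters

Rounding to 7 decimal places leaves the latitude within ±5e-08° of the true value.
Along the meridian that is 5e-08° × 110570 m/° = 0.0055285 m.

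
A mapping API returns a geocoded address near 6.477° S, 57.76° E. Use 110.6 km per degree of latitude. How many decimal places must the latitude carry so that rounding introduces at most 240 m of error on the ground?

One degree of latitude covers 110600 m.
Rounding to N decimal places gives at most 0.5 × 10⁻ᴺ degrees of error, i.e. 0.5 × 10⁻ᴺ × 110600 m.
Setting 55300 × 10⁻ᴺ ≤ 240 gives 10ᴺ ≥ 230.4, i.e. N ≥ 2.36.
At 2 places the error can reach 553 m, but 3 places keeps it to 55.3 m.

3 decimal places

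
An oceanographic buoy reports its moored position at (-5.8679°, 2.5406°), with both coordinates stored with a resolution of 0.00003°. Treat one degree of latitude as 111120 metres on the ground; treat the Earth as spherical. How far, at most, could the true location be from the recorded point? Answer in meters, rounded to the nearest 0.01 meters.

2.35 meters

With a 0.00003° grid the true value lies within half a step, ±0.00003°/2 = ±1.5e-05°, of the stored one.
N–S: 1.5e-05° × 111120 m/° = 1.6668 m.
East–west component at 5.8679°: 1.5e-05° × 111120 × cos 5.8679° ≈ 1.5e-05 × 110538 ≈ 1.65807 m.
Worst case both components are at the extreme and orthogonal: √(1.6668² + 1.65807²) ≈ 2.35104 m.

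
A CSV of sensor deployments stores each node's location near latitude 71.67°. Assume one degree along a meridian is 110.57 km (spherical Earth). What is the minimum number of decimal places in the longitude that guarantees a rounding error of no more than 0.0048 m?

7 decimal places

At 71.67° one degree of longitude covers 110570 × cos 71.67° ≈ 110570 × 0.3145 ≈ 34773.1 m.
Rounding to N decimal places gives at most 0.5 × 10⁻ᴺ degrees of error, i.e. 0.5 × 10⁻ᴺ × 34773.1 m.
Need 0.5 × 34773.1 × 10⁻ᴺ ≤ 0.0048 → 10⁻ᴺ ≤ 2.761e-07, so N ≥ 6.56.
N = 6 would give 0.0174 m (too coarse); N = 7 gives 0.00174 m ≤ 0.0048 m.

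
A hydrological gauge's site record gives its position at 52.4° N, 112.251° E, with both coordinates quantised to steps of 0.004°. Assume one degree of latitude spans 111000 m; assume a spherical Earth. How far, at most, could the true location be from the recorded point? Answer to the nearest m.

260 m

With a 0.004° grid the true value lies within half a step, ±0.004°/2 = ±0.002°, of the stored one.
North–south component: 0.002° × 111000 = 222 m.
Longitude error → 0.002 × 111000 × cos 52.4° = 0.002 × 111000 × 0.6101 ≈ 135.452 m.
Combining orthogonally: (222² + 135.452²)^½ ≈ 260.06 m.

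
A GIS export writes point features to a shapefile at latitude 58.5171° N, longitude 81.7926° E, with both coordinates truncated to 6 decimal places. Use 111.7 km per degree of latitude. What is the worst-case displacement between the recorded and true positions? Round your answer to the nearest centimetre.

13 centimetres

Truncating at 6 decimal places can drop up to a full unit in the last place, so each coordinate may be off by as much as 1e-06°.
Latitude error → 1e-06 × 111700 = 0.1117 m along the meridian.
Longitude error → 1e-06 × 111700 × cos 58.5171° = 1e-06 × 111700 × 0.5222 ≈ 0.0583347 m.
Combining orthogonally: (0.1117² + 0.0583347²)^½ ≈ 0.126015 m.
That is 0.126015 m = 12.602 cm.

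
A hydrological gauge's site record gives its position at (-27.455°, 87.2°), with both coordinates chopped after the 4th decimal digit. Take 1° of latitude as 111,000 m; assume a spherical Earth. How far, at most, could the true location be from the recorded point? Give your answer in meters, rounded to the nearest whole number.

Truncating at 4 decimal places can drop up to a full unit in the last place, so each coordinate may be off by as much as 0.0001°.
Latitude error → 0.0001 × 111000 = 11.1 m along the meridian.
Longitude error → 0.0001 × 111000 × cos 27.455° = 0.0001 × 111000 × 0.8874 ≈ 9.84984 m.
The two errors are perpendicular, so the maximum displacement is √(11.1² + 9.84984²) ≈ 14.8401 m.

15 meters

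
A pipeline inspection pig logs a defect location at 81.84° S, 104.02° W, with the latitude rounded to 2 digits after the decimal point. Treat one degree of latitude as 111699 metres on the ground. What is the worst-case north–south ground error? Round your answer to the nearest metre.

Rounding to 2 decimal places leaves the latitude within ±0.005° of the true value.
So the N–S error is at most 0.005 × 111699 = 558.495 m.

558 metres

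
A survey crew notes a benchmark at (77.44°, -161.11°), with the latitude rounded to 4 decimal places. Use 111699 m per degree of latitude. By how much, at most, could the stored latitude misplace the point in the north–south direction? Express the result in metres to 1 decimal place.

Rounding to 4 decimal places leaves the latitude within ±5e-05° of the true value.
North–south distance: 5e-05° × 111699 m/° = 5.58495 m.

5.6 metres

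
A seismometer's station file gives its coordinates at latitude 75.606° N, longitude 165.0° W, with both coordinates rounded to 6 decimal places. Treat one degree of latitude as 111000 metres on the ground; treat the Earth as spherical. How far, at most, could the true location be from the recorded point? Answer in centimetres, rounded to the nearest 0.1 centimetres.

5.7 centimetres

Rounding to 6 decimal places leaves each coordinate within ±5e-07° of the true value.
N–S: 5e-07° × 111000 m/° = 0.0555 m.
East–west component at 75.606°: 5e-07° × 111000 × cos 75.606° ≈ 5e-07 × 27593.3 ≈ 0.0137967 m.
Worst case both components are at the extreme and orthogonal: √(0.0555² + 0.0137967²) ≈ 0.0571891 m.
That is 0.0571891 m = 5.7189 cm.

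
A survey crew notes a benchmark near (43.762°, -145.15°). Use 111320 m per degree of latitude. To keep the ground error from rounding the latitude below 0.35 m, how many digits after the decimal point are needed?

6

One degree of latitude covers 111320 m.
Rounding to N decimal places gives at most 0.5 × 10⁻ᴺ degrees of error, i.e. 0.5 × 10⁻ᴺ × 111320 m.
Need 0.5 × 111320 × 10⁻ᴺ ≤ 0.35 → 10⁻ᴺ ≤ 6.288e-06, so N ≥ 5.20.
At 5 places the error can reach 0.557 m, but 6 places keeps it to 0.0557 m.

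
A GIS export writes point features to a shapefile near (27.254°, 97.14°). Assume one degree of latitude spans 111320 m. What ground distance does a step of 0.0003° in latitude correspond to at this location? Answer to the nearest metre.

Along a meridian 0.0003° is 0.0003 × 111320 = 33.396 m.

33 metres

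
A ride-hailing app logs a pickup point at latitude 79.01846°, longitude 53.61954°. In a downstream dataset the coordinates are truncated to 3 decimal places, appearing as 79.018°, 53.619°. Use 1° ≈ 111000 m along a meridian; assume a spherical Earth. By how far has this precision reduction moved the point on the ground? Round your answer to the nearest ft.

172 ft

The latitude changed by +0.00046° and the longitude by +0.00054°.
North–south shift: 0.00046 × 111000 = 51.06 m.
E–W at 79.018°: 0.00054° × 111000 × cos 79.018° = 0.00054 × 111000 × 0.1905 ≈ 11.4186 m.
Distance: √(51.06² + 11.4186²) ≈ 52.3212 m.
In feet: 52.3212 m ÷ 0.3048 ≈ 171.66 ft.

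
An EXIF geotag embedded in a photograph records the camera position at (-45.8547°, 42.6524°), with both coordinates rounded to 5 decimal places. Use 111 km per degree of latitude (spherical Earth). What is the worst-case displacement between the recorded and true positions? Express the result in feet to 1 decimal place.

2.2 feet

Rounding to 5 decimal places leaves each coordinate within ±5e-06° of the true value.
Latitude error → 5e-06 × 111000 = 0.555 m along the meridian.
E–W at 45.8547°: 5e-06° × 111000 × cos 45.8547° = 5e-06 × 111000 × 0.6965 ≈ 0.386547 m.
Combining orthogonally: (0.555² + 0.386547²)^½ ≈ 0.676346 m.
Converting: 0.676346 m × 3.2808 ft/m ≈ 2.219 ft.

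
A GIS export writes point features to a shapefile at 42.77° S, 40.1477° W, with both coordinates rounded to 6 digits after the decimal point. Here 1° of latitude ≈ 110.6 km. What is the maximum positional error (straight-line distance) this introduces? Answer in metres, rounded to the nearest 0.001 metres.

0.069 metres

Rounding to 6 decimal places leaves each coordinate within ±5e-07° of the true value.
N–S: 5e-07° × 110600 m/° = 0.0553 m.
East–west component at 42.77°: 5e-07° × 110600 × cos 42.77° ≈ 5e-07 × 81189.9 ≈ 0.0405949 m.
The two errors are perpendicular, so the maximum displacement is √(0.0553² + 0.0405949²) ≈ 0.0686006 m.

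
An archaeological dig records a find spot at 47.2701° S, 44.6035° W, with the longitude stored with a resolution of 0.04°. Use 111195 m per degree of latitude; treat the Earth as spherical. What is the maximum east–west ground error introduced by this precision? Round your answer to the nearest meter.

1509 meters

With a 0.04° grid the true value lies within half a step, ±0.04°/2 = ±0.02°, of the stored one.
At latitude 47.2701° a degree of longitude spans 111195 m × cos 47.2701° = 111195 × 0.6785 ≈ 75450.6 m.
East–west error: 0.02° × 75450.6 m/° ≈ 1509.01 m.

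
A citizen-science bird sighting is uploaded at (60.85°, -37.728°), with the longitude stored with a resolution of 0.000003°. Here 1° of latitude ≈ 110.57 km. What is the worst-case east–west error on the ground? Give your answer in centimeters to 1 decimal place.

8.1 centimeters

With a 0.000003° grid the true value lies within half a step, ±0.000003°/2 = ±1.5e-06°, of the stored one.
Parallels shrink by cos φ, so at 60.85° a degree of longitude is 110570 × 0.4871 ≈ 53858.4 m.
So at most 1.5e-06° × 53858.4 ≈ 0.0807876 m east–west.
That is 0.0807876 m = 8.0788 cm.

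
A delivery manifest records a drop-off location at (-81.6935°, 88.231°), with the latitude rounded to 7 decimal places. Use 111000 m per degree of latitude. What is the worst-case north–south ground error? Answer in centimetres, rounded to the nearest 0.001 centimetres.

0.555 centimetres

Rounding to 7 decimal places leaves the latitude within ±5e-08° of the true value.
So the N–S error is at most 5e-08 × 111000 = 0.00555 m.
That is 0.00555 m = 0.555 cm.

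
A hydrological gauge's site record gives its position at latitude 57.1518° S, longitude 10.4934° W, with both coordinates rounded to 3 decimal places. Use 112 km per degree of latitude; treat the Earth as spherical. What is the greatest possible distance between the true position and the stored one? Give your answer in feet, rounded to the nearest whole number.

209 feet

Rounding to 3 decimal places leaves each coordinate within ±0.0005° of the true value.
N–S: 0.0005° × 112000 m/° = 56 m.
E–W at 57.1518°: 0.0005° × 112000 × cos 57.1518° = 0.0005 × 112000 × 0.5424 ≈ 30.3752 m.
Worst case both components are at the extreme and orthogonal: √(56² + 30.3752²) ≈ 63.7076 m.
Converting: 63.7076 m × 3.2808 ft/m ≈ 209.01 ft.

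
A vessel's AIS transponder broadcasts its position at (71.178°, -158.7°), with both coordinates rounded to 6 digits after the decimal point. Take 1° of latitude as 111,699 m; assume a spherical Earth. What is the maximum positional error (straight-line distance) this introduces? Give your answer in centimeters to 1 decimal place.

5.9 centimeters

Rounding to 6 decimal places leaves each coordinate within ±5e-07° of the true value.
Latitude error → 5e-07 × 111699 = 0.0558495 m along the meridian.
E–W at 71.178°: 5e-07° × 111699 × cos 71.178° = 5e-07 × 111699 × 0.3226 ≈ 0.0180187 m.
Worst case both components are at the extreme and orthogonal: √(0.0558495² + 0.0180187²) ≈ 0.0586842 m.
That is 0.0586842 m = 5.8684 cm.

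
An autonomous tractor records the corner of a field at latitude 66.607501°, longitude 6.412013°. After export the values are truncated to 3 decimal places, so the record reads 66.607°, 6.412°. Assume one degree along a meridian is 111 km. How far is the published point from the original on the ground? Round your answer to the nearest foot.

182 feet

The latitude changed by +0.000501° and the longitude by +0.000013°.
N–S: 0.000501° × 111000 m/° = 55.611 m.
E–W at 66.607°: 0.000013° × 111000 × cos 66.607° = 0.000013 × 111000 × 0.3970 ≈ 0.572923 m.
Distance: √(55.611² + 0.572923²) ≈ 55.614 m.
Converting: 55.614 m × 3.2808 ft/m ≈ 182.46 ft.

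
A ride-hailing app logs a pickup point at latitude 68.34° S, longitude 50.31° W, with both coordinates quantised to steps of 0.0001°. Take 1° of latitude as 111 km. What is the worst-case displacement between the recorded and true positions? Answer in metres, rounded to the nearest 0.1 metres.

With a 0.0001° grid the true value lies within half a step, ±0.0001°/2 = ±5e-05°, of the stored one.
N–S: 5e-05° × 111000 m/° = 5.55 m.
E–W at 68.34°: 5e-05° × 111000 × cos 68.34° = 5e-05 × 111000 × 0.3691 ≈ 2.04849 m.
The two errors are perpendicular, so the maximum displacement is √(5.55² + 2.04849²) ≈ 5.91598 m.

5.9 metres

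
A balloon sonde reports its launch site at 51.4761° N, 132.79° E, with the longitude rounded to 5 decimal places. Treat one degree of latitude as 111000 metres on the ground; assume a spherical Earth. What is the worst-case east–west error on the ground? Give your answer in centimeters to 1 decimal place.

Rounding to 5 decimal places leaves the longitude within ±5e-06° of the true value.
One degree of longitude at 51.4761° is 111000 × cos 51.4761° ≈ 111000 × 0.6228 = 69135.4 m.
East–west error: 5e-06° × 69135.4 m/° ≈ 0.345677 m.
That is 0.345677 m = 34.568 cm.

34.6 centimeters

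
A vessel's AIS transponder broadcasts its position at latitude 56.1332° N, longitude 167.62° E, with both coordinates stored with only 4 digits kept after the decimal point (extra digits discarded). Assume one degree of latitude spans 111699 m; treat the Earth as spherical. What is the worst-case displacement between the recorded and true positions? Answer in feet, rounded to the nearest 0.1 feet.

42.0 feet

Truncating at 4 decimal places can drop up to a full unit in the last place, so each coordinate may be off by as much as 0.0001°.
North–south component: 0.0001° × 111699 = 11.1699 m.
East–west component at 56.1332°: 0.0001° × 111699 × cos 56.1332° ≈ 0.0001 × 62245.8 ≈ 6.22458 m.
Combining orthogonally: (11.1699² + 6.22458²)^½ ≈ 12.7872 m.
Converting: 12.7872 m × 3.2808 ft/m ≈ 41.953 ft.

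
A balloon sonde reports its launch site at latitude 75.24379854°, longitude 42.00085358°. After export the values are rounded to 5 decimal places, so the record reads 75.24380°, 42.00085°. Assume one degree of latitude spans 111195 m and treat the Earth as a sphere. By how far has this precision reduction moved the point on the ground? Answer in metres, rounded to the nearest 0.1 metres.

0.2 metres

Δlat = 75.24379854 − 75.24380 = -0.00000146°; Δlon = 42.00085358 − 42.00085 = +0.00000358°.
North–south shift: -0.00000146 × 111195 = -0.162345 m.
E–W at 75.2438°: 0.00000358° × 111195 × cos 75.2438° = 0.00000358 × 111195 × 0.2547 ≈ 0.101393 m.
Distance: √(0.162345² + 0.101393²) ≈ 0.191406 m.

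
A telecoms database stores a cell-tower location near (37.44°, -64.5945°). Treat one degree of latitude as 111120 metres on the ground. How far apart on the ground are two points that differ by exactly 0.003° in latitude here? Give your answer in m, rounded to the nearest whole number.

Along a meridian 0.003° is 0.003 × 111120 = 333.36 m.

333 m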